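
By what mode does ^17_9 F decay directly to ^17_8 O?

ΔA = 17 − 17 = 0; ΔZ = 8 − 9 = -1.
A is unchanged and Z drops by 1 — a proton has become a neutron (β⁺ emission or electron capture).

beta-plus decay or electron capture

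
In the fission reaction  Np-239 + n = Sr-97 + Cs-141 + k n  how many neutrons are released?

2

Conserve mass number: 240 = 97 + 141 + k, so k = 240 − 238 = 2.
Check atomic number: 93 = 38 + 55 + 0 = 93. ✓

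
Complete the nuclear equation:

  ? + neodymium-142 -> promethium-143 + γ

Conserve mass number: A + 142 = 143 + 0, so A = 1.
Conserve atomic number: Z + 60 = 61 + 0, so Z = 1.
A = 1 and Z = 1 is hydrogen-1 — a proton.

proton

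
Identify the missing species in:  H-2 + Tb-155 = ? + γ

Conserve mass number: 2 + 155 = A + 0, so A = 157.
Conserve atomic number: 1 + 65 = Z + 0, so Z = 66.
Z = 66 is dysprosium, so the species is Dy-157.

Dy-157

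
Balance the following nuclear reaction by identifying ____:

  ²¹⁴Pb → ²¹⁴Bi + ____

Conserve mass number: 214 = 214 + A, so A = 0.
Conserve atomic number: 82 = 83 + Z, so Z = -1.
A = 0 and Z = -1 is e⁻ — a beta-minus particle.

beta-minus particle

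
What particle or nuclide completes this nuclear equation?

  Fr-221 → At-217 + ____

alpha particle

Conserve mass number: 221 = 217 + A, so A = 4.
Conserve atomic number: 87 = 85 + Z, so Z = 2.
A = 4 and Z = 2 is He-4 — an alpha particle.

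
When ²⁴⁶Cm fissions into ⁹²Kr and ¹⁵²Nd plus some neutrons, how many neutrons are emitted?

2

Conserve mass number: 246 = 92 + 152 + k, so k = 246 − 244 = 2.
Check atomic number: 96 = 36 + 60 + 0 = 96. ✓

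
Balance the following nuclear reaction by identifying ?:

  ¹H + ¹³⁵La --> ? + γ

Conserve mass number: 1 + 135 = A + 0, so A = 136.
Conserve atomic number: 1 + 57 = Z + 0, so Z = 58.
Z = 58 is cerium, so the species is ¹³⁶Ce.

Ce-136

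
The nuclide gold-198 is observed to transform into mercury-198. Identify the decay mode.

ΔA = 198 − 198 = 0; ΔZ = 80 − 79 = +1.
A is unchanged and Z rises by 1 — a neutron has become a proton (β⁻ decay).

beta-minus decay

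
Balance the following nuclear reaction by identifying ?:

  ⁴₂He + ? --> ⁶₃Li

Conserve mass number: 4 + A = 6, so A = 2.
Conserve atomic number: 2 + Z = 3, so Z = 1.
A = 2 and Z = 1 is ²₁H — a deuteron.

deuteron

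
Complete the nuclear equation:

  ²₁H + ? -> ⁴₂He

deuteron

Conserve mass number: 2 + A = 4, so A = 2.
Conserve atomic number: 1 + Z = 2, so Z = 1.
A = 2 and Z = 1 is ²₁H — a deuteron.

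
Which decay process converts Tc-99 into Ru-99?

ΔA = 99 − 99 = 0; ΔZ = 44 − 43 = +1.
A is unchanged and Z rises by 1 — a neutron has become a proton (β⁻ decay).

beta-minus decay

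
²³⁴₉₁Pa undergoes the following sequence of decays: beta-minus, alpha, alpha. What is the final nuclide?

Start: (A, Z) = (234, 91).
After β⁻: (234, 92).
After α: (230, 90).
After α: (226, 88).
Z = 88 is radium.

Ra-226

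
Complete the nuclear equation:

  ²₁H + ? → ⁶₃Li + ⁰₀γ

Conserve mass number: 2 + A = 6 + 0, so A = 4.
Conserve atomic number: 1 + Z = 3 + 0, so Z = 2.
A = 4 and Z = 2 is ⁴₂He — an alpha particle.

alpha particle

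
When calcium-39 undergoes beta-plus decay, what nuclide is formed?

Beta-plus decay: mass number changes by +0, atomic number by -1.
A: 39 = 39; Z: 20 − 1 = 19.
Z = 19 is potassium, so the daughter is potassium-39.

K-39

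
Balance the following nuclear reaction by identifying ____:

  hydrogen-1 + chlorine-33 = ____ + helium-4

Conserve mass number: 1 + 33 = A + 4, so A = 30.
Conserve atomic number: 1 + 17 = Z + 2, so Z = 16.
Z = 16 is sulfur, so the species is sulfur-30.

S-30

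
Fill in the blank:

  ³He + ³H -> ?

Conserve mass number: 3 + 3 = A, so A = 6.
Conserve atomic number: 2 + 1 = Z, so Z = 3.
Z = 3 is lithium, so the species is ⁶Li.

Li-6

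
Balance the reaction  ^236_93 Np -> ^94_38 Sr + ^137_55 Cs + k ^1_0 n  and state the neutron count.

Conserve mass number: 236 = 94 + 137 + k, so k = 236 − 231 = 5.
Check atomic number: 93 = 38 + 55 + 0 = 93. ✓

5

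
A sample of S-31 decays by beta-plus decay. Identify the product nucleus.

Beta-plus decay: mass number changes by +0, atomic number by -1.
A: 31 = 31; Z: 16 − 1 = 15.
Z = 15 is phosphorus, so the daughter is P-31.

P-31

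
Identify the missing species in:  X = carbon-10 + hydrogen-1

N-11

Conserve mass number: A = 10 + 1, so A = 11.
Conserve atomic number: Z = 6 + 1, so Z = 7.
Z = 7 is nitrogen, so the species is nitrogen-11.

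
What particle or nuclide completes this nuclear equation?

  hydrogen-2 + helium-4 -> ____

Li-6

Conserve mass number: 2 + 4 = A, so A = 6.
Conserve atomic number: 1 + 2 = Z, so Z = 3.
Z = 3 is lithium, so the species is lithium-6.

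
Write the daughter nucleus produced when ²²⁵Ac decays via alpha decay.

Alpha decay: mass number changes by -4, atomic number by -2.
A: 225 − 4 = 221; Z: 89 − 2 = 87.
Z = 87 is francium, so the daughter is ²²¹Fr.

Fr-221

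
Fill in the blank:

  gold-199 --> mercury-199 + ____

Conserve mass number: 199 = 199 + A, so A = 0.
Conserve atomic number: 79 = 80 + Z, so Z = -1.
A = 0 and Z = -1 is e⁻ — a beta-minus particle.

beta-minus particle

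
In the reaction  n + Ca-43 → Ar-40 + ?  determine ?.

alpha particle

Conserve mass number: 1 + 43 = 40 + A, so A = 4.
Conserve atomic number: 0 + 20 = 18 + Z, so Z = 2.
A = 4 and Z = 2 is He-4 — an alpha particle.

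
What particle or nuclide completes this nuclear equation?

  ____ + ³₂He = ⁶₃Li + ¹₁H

Conserve mass number: A + 3 = 6 + 1, so A = 4.
Conserve atomic number: Z + 2 = 3 + 1, so Z = 2.
A = 4 and Z = 2 is ⁴₂He — an alpha particle.

alpha particle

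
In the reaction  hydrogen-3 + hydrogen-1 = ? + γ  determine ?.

He-4

Conserve mass number: 3 + 1 = A + 0, so A = 4.
Conserve atomic number: 1 + 1 = Z + 0, so Z = 2.
A = 4 and Z = 2 is helium-4 — an alpha particle.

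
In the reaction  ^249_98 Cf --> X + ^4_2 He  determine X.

Cm-245

Conserve mass number: 249 = A + 4, so A = 245.
Conserve atomic number: 98 = Z + 2, so Z = 96.
Z = 96 is curium, so the species is ^245_96 Cm.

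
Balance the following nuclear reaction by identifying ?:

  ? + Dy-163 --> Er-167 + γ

Conserve mass number: A + 163 = 167 + 0, so A = 4.
Conserve atomic number: Z + 66 = 68 + 0, so Z = 2.
A = 4 and Z = 2 is He-4 — an alpha particle.

alpha particle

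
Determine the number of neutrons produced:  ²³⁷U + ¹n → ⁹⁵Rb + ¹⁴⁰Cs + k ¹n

3

Conserve mass number: 238 = 95 + 140 + k, so k = 238 − 235 = 3.
Check atomic number: 92 = 37 + 55 + 0 = 92. ✓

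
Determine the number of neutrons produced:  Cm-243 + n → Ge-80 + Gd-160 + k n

Conserve mass number: 244 = 80 + 160 + k, so k = 244 − 240 = 4.
Check atomic number: 96 = 32 + 64 + 0 = 96. ✓

4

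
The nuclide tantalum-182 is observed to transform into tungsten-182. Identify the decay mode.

ΔA = 182 − 182 = 0; ΔZ = 74 − 73 = +1.
A is unchanged and Z rises by 1 — a neutron has become a proton (β⁻ decay).

beta-minus decay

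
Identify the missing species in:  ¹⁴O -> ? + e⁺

N-14

Conserve mass number: 14 = A + 0, so A = 14.
Conserve atomic number: 8 = Z + 1, so Z = 7.
Z = 7 is nitrogen, so the species is ¹⁴N.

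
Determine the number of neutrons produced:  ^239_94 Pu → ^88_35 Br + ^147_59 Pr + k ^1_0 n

4

Conserve mass number: 239 = 88 + 147 + k, so k = 239 − 235 = 4.
Check atomic number: 94 = 35 + 59 + 0 = 94. ✓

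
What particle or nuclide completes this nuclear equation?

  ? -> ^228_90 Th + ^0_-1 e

Conserve mass number: A = 228 + 0, so A = 228.
Conserve atomic number: Z = 90 − 1, so Z = 89.
Z = 89 is actinium, so the species is ^228_89 Ac.

Ac-228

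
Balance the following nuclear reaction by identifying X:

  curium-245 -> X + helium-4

Pu-241

Conserve mass number: 245 = A + 4, so A = 241.
Conserve atomic number: 96 = Z + 2, so Z = 94.
Z = 94 is plutonium, so the species is plutonium-241.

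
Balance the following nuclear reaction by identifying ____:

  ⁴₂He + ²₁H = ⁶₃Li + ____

Conserve mass number: 4 + 2 = 6 + A, so A = 0.
Conserve atomic number: 2 + 1 = 3 + Z, so Z = 0.
A = 0 and Z = 0 is ⁰₀γ — a gamma ray.

gamma ray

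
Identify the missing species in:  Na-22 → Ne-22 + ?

positron

Conserve mass number: 22 = 22 + A, so A = 0.
Conserve atomic number: 11 = 10 + Z, so Z = 1.
A = 0 and Z = 1 is e⁺ — a positron.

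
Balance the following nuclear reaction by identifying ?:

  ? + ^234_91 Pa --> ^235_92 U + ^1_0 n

Conserve mass number: A + 234 = 235 + 1, so A = 2.
Conserve atomic number: Z + 91 = 92 + 0, so Z = 1.
A = 2 and Z = 1 is ^2_1 H — a deuteron.

deuteron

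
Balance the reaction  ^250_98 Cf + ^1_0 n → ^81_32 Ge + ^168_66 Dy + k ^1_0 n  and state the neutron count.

2

Conserve mass number: 251 = 81 + 168 + k, so k = 251 − 249 = 2.
Check atomic number: 98 = 32 + 66 + 0 = 98. ✓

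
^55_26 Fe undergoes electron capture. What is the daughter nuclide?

Mn-55

Electron capture: mass number changes by +0, atomic number by -1.
A: 55 = 55; Z: 26 − 1 = 25.
Z = 25 is manganese, so the daughter is ^55_25 Mn.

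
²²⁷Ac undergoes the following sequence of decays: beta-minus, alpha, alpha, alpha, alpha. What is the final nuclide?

Pb-211

Start: (A, Z) = (227, 89).
After β⁻: (227, 90).
After α: (223, 88).
After α: (219, 86).
After α: (215, 84).
After α: (211, 82).
Z = 82 is lead.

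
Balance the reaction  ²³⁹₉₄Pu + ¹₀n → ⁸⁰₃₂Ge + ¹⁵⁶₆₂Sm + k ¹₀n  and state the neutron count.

Conserve mass number: 240 = 80 + 156 + k, so k = 240 − 236 = 4.
Check atomic number: 94 = 32 + 62 + 0 = 94. ✓

4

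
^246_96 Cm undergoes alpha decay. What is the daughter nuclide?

Pu-242

Alpha decay: mass number changes by -4, atomic number by -2.
A: 246 − 4 = 242; Z: 96 − 2 = 94.
Z = 94 is plutonium, so the daughter is ^242_94 Pu.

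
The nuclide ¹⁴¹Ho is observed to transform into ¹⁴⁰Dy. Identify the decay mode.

ΔA = 140 − 141 = -1; ΔZ = 66 − 67 = -1.
A drops by 1 and Z drops by 1 — a proton was emitted.

proton emission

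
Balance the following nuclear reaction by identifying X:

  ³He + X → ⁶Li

triton

Conserve mass number: 3 + A = 6, so A = 3.
Conserve atomic number: 2 + Z = 3, so Z = 1.
A = 3 and Z = 1 is ³H — a triton.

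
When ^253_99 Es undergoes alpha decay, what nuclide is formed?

Alpha decay: mass number changes by -4, atomic number by -2.
A: 253 − 4 = 249; Z: 99 − 2 = 97.
Z = 97 is berkelium, so the daughter is ^249_97 Bk.

Bk-249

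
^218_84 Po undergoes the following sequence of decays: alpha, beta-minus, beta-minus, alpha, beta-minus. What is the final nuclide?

Start: (A, Z) = (218, 84).
After α: (214, 82).
After β⁻: (214, 83).
After β⁻: (214, 84).
After α: (210, 82).
After β⁻: (210, 83).
Z = 83 is bismuth.

Bi-210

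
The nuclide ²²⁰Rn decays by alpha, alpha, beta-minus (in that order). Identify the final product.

Bi-212

Start: (A, Z) = (220, 86).
After α: (216, 84).
After α: (212, 82).
After β⁻: (212, 83).
Z = 83 is bismuth.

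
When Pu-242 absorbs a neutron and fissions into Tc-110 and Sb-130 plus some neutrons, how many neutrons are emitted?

3

Conserve mass number: 243 = 110 + 130 + k, so k = 243 − 240 = 3.
Check atomic number: 94 = 43 + 51 + 0 = 94. ✓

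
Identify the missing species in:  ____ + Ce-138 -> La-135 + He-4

Conserve mass number: A + 138 = 135 + 4, so A = 1.
Conserve atomic number: Z + 58 = 57 + 2, so Z = 1.
A = 1 and Z = 1 is H-1 — a proton.

proton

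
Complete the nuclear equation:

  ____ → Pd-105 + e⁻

Rh-105

Conserve mass number: A = 105 + 0, so A = 105.
Conserve atomic number: Z = 46 − 1, so Z = 45.
Z = 45 is rhodium, so the species is Rh-105.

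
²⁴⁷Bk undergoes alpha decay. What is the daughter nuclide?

Alpha decay: mass number changes by -4, atomic number by -2.
A: 247 − 4 = 243; Z: 97 − 2 = 95.
Z = 95 is americium, so the daughter is ²⁴³Am.

Am-243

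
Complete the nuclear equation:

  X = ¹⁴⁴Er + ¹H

Tm-145

Conserve mass number: A = 144 + 1, so A = 145.
Conserve atomic number: Z = 68 + 1, so Z = 69.
Z = 69 is thulium, so the species is ¹⁴⁵Tm.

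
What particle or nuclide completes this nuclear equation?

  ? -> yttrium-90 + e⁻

Conserve mass number: A = 90 + 0, so A = 90.
Conserve atomic number: Z = 39 − 1, so Z = 38.
Z = 38 is strontium, so the species is strontium-90.

Sr-90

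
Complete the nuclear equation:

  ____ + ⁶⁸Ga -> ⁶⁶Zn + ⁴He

Conserve mass number: A + 68 = 66 + 4, so A = 2.
Conserve atomic number: Z + 31 = 30 + 2, so Z = 1.
A = 2 and Z = 1 is ²H — a deuteron.

deuteron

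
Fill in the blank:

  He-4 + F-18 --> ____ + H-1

Conserve mass number: 4 + 18 = A + 1, so A = 21.
Conserve atomic number: 2 + 9 = Z + 1, so Z = 10.
Z = 10 is neon, so the species is Ne-21.

Ne-21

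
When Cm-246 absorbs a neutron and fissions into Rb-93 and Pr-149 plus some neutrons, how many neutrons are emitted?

Conserve mass number: 247 = 93 + 149 + k, so k = 247 − 242 = 5.
Check atomic number: 96 = 37 + 59 + 0 = 96. ✓

5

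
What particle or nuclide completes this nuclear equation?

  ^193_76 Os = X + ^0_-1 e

Conserve mass number: 193 = A + 0, so A = 193.
Conserve atomic number: 76 = Z − 1, so Z = 77.
Z = 77 is iridium, so the species is ^193_77 Ir.

Ir-193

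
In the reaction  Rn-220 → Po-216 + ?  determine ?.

alpha particle

Conserve mass number: 220 = 216 + A, so A = 4.
Conserve atomic number: 86 = 84 + Z, so Z = 2.
A = 4 and Z = 2 is He-4 — an alpha particle.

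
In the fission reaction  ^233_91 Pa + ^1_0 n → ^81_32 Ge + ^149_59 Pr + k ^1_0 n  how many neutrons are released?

Conserve mass number: 234 = 81 + 149 + k, so k = 234 − 230 = 4.
Check atomic number: 91 = 32 + 59 + 0 = 91. ✓

4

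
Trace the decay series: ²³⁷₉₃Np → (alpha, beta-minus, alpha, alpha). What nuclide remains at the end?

Start: (A, Z) = (237, 93).
After α: (233, 91).
After β⁻: (233, 92).
After α: (229, 90).
After α: (225, 88).
Z = 88 is radium.

Ra-225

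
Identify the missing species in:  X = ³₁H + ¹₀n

Conserve mass number: A = 3 + 1, so A = 4.
Conserve atomic number: Z = 1 + 0, so Z = 1.
Z = 1 is hydrogen, so the species is ⁴₁H.

H-4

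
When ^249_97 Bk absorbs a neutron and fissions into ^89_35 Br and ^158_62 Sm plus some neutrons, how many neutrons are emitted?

3

Conserve mass number: 250 = 89 + 158 + k, so k = 250 − 247 = 3.
Check atomic number: 97 = 35 + 62 + 0 = 97. ✓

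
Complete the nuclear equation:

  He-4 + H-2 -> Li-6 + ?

gamma ray

Conserve mass number: 4 + 2 = 6 + A, so A = 0.
Conserve atomic number: 2 + 1 = 3 + Z, so Z = 0.
A = 0 and Z = 0 is γ — a gamma ray.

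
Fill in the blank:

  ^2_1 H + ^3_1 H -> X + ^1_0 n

He-4

Conserve mass number: 2 + 3 = A + 1, so A = 4.
Conserve atomic number: 1 + 1 = Z + 0, so Z = 2.
A = 4 and Z = 2 is ^4_2 He — an alpha particle.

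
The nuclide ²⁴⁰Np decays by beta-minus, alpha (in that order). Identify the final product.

U-236

Start: (A, Z) = (240, 93).
After β⁻: (240, 94).
After α: (236, 92).
Z = 92 is uranium.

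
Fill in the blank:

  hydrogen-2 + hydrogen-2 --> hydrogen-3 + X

Conserve mass number: 2 + 2 = 3 + A, so A = 1.
Conserve atomic number: 1 + 1 = 1 + Z, so Z = 1.
A = 1 and Z = 1 is hydrogen-1 — a proton.

proton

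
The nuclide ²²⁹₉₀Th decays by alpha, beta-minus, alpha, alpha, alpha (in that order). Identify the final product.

Bi-213

Start: (A, Z) = (229, 90).
After α: (225, 88).
After β⁻: (225, 89).
After α: (221, 87).
After α: (217, 85).
After α: (213, 83).
Z = 83 is bismuth.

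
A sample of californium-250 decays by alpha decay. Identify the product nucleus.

Cm-246

Alpha decay: mass number changes by -4, atomic number by -2.
A: 250 − 4 = 246; Z: 98 − 2 = 96.
Z = 96 is curium, so the daughter is curium-246.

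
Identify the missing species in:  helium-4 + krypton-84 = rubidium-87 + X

Conserve mass number: 4 + 84 = 87 + A, so A = 1.
Conserve atomic number: 2 + 36 = 37 + Z, so Z = 1.
A = 1 and Z = 1 is hydrogen-1 — a proton.

proton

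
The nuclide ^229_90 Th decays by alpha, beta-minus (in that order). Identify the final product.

Start: (A, Z) = (229, 90).
After α: (225, 88).
After β⁻: (225, 89).
Z = 89 is actinium.

Ac-225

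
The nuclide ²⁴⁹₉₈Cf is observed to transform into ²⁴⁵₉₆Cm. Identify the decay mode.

ΔA = 245 − 249 = -4; ΔZ = 96 − 98 = -2.
A drops by 4 and Z drops by 2 — the signature of alpha emission.

alpha decay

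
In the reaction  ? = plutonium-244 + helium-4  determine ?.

Conserve mass number: A = 244 + 4, so A = 248.
Conserve atomic number: Z = 94 + 2, so Z = 96.
Z = 96 is curium, so the species is curium-248.

Cm-248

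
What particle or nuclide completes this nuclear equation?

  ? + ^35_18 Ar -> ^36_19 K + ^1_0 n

Conserve mass number: A + 35 = 36 + 1, so A = 2.
Conserve atomic number: Z + 18 = 19 + 0, so Z = 1.
A = 2 and Z = 1 is ^2_1 H — a deuteron.

deuteron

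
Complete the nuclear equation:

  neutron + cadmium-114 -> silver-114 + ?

proton

Conserve mass number: 1 + 114 = 114 + A, so A = 1.
Conserve atomic number: 0 + 48 = 47 + Z, so Z = 1.
A = 1 and Z = 1 is hydrogen-1 — a proton.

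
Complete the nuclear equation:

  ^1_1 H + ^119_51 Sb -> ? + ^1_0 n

Te-119

Conserve mass number: 1 + 119 = A + 1, so A = 119.
Conserve atomic number: 1 + 51 = Z + 0, so Z = 52.
Z = 52 is tellurium, so the species is ^119_52 Te.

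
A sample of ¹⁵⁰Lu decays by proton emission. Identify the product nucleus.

Proton emission: mass number changes by -1, atomic number by -1.
A: 150 − 1 = 149; Z: 71 − 1 = 70.
Z = 70 is ytterbium, so the daughter is ¹⁴⁹Yb.

Yb-149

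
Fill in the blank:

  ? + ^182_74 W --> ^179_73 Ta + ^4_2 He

proton

Conserve mass number: A + 182 = 179 + 4, so A = 1.
Conserve atomic number: Z + 74 = 73 + 2, so Z = 1.
A = 1 and Z = 1 is ^1_1 H — a proton.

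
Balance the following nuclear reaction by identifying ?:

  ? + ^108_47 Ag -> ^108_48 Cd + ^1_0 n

Conserve mass number: A + 108 = 108 + 1, so A = 1.
Conserve atomic number: Z + 47 = 48 + 0, so Z = 1.
A = 1 and Z = 1 is ^1_1 H — a proton.

proton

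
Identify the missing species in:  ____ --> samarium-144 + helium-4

Gd-148

Conserve mass number: A = 144 + 4, so A = 148.
Conserve atomic number: Z = 62 + 2, so Z = 64.
Z = 64 is gadolinium, so the species is gadolinium-148.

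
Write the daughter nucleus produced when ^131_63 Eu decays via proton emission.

Sm-130

Proton emission: mass number changes by -1, atomic number by -1.
A: 131 − 1 = 130; Z: 63 − 1 = 62.
Z = 62 is samarium, so the daughter is ^130_62 Sm.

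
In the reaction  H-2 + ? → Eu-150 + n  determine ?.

Sm-149

Conserve mass number: 2 + A = 150 + 1, so A = 149.
Conserve atomic number: 1 + Z = 63 + 0, so Z = 62.
Z = 62 is samarium, so the species is Sm-149.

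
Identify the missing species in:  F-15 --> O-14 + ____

Conserve mass number: 15 = 14 + A, so A = 1.
Conserve atomic number: 9 = 8 + Z, so Z = 1.
A = 1 and Z = 1 is H-1 — a proton.

proton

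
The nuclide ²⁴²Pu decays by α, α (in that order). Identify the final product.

Start: (A, Z) = (242, 94).
After α: (238, 92).
After α: (234, 90).
Z = 90 is thorium.

Th-234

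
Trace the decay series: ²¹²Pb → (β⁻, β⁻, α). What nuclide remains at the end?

Pb-208

Start: (A, Z) = (212, 82).
After β⁻: (212, 83).
After β⁻: (212, 84).
After α: (208, 82).
Z = 82 is lead.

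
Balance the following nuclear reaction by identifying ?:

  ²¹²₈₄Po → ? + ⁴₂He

Pb-208

Conserve mass number: 212 = A + 4, so A = 208.
Conserve atomic number: 84 = Z + 2, so Z = 82.
Z = 82 is lead, so the species is ²⁰⁸₈₂Pb.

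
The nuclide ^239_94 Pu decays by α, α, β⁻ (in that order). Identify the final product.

Start: (A, Z) = (239, 94).
After α: (235, 92).
After α: (231, 90).
After β⁻: (231, 91).
Z = 91 is protactinium.

Pa-231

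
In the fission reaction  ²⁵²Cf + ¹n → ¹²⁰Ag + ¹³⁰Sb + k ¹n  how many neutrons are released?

3

Conserve mass number: 253 = 120 + 130 + k, so k = 253 − 250 = 3.
Check atomic number: 98 = 47 + 51 + 0 = 98. ✓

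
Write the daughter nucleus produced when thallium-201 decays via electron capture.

Hg-201

Electron capture: mass number changes by +0, atomic number by -1.
A: 201 = 201; Z: 81 − 1 = 80.
Z = 80 is mercury, so the daughter is mercury-201.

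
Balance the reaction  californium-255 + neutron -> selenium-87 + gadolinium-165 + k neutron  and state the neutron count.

Conserve mass number: 256 = 87 + 165 + k, so k = 256 − 252 = 4.
Check atomic number: 98 = 34 + 64 + 0 = 98. ✓

4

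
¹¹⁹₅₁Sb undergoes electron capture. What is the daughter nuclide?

Sn-119

Electron capture: mass number changes by +0, atomic number by -1.
A: 119 = 119; Z: 51 − 1 = 50.
Z = 50 is tin, so the daughter is ¹¹⁹₅₀Sn.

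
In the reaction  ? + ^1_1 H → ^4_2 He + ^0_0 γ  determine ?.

Conserve mass number: A + 1 = 4 + 0, so A = 3.
Conserve atomic number: Z + 1 = 2 + 0, so Z = 1.
A = 3 and Z = 1 is ^3_1 H — a triton.

triton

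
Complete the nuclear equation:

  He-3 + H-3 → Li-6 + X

Conserve mass number: 3 + 3 = 6 + A, so A = 0.
Conserve atomic number: 2 + 1 = 3 + Z, so Z = 0.
A = 0 and Z = 0 is γ — a gamma ray.

gamma ray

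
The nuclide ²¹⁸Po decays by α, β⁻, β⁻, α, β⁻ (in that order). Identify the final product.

Start: (A, Z) = (218, 84).
After α: (214, 82).
After β⁻: (214, 83).
After β⁻: (214, 84).
After α: (210, 82).
After β⁻: (210, 83).
Z = 83 is bismuth.

Bi-210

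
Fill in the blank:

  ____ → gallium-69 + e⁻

Zn-69

Conserve mass number: A = 69 + 0, so A = 69.
Conserve atomic number: Z = 31 − 1, so Z = 30.
Z = 30 is zinc, so the species is zinc-69.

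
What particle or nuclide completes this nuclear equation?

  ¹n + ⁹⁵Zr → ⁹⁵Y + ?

proton

Conserve mass number: 1 + 95 = 95 + A, so A = 1.
Conserve atomic number: 0 + 40 = 39 + Z, so Z = 1.
A = 1 and Z = 1 is ¹H — a proton.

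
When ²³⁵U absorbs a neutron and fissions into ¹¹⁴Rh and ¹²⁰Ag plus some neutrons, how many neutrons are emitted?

2

Conserve mass number: 236 = 114 + 120 + k, so k = 236 − 234 = 2.
Check atomic number: 92 = 45 + 47 + 0 = 92. ✓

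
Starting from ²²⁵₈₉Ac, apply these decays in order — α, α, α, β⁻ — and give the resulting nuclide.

Start: (A, Z) = (225, 89).
After α: (221, 87).
After α: (217, 85).
After α: (213, 83).
After β⁻: (213, 84).
Z = 84 is polonium.

Po-213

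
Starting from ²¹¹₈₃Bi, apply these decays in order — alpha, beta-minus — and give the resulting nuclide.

Start: (A, Z) = (211, 83).
After α: (207, 81).
After β⁻: (207, 82).
Z = 82 is lead.

Pb-207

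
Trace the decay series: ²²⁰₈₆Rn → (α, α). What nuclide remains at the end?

Start: (A, Z) = (220, 86).
After α: (216, 84).
After α: (212, 82).
Z = 82 is lead.

Pb-212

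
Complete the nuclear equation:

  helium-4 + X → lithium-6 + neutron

triton

Conserve mass number: 4 + A = 6 + 1, so A = 3.
Conserve atomic number: 2 + Z = 3 + 0, so Z = 1.
A = 3 and Z = 1 is hydrogen-3 — a triton.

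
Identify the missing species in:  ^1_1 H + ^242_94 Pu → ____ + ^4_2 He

Conserve mass number: 1 + 242 = A + 4, so A = 239.
Conserve atomic number: 1 + 94 = Z + 2, so Z = 93.
Z = 93 is neptunium, so the species is ^239_93 Np.

Np-239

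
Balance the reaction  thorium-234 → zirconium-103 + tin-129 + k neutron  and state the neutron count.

2

Conserve mass number: 234 = 103 + 129 + k, so k = 234 − 232 = 2.
Check atomic number: 90 = 40 + 50 + 0 = 90. ✓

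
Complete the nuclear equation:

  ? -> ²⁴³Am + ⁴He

Conserve mass number: A = 243 + 4, so A = 247.
Conserve atomic number: Z = 95 + 2, so Z = 97.
Z = 97 is berkelium, so the species is ²⁴⁷Bk.

Bk-247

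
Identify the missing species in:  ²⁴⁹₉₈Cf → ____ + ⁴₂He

Conserve mass number: 249 = A + 4, so A = 245.
Conserve atomic number: 98 = Z + 2, so Z = 96.
Z = 96 is curium, so the species is ²⁴⁵₉₆Cm.

Cm-245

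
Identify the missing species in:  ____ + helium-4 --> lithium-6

Conserve mass number: A + 4 = 6, so A = 2.
Conserve atomic number: Z + 2 = 3, so Z = 1.
A = 2 and Z = 1 is hydrogen-2 — a deuteron.

deuteron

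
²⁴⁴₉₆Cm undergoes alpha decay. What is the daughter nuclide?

Alpha decay: mass number changes by -4, atomic number by -2.
A: 244 − 4 = 240; Z: 96 − 2 = 94.
Z = 94 is plutonium, so the daughter is ²⁴⁰₉₄Pu.

Pu-240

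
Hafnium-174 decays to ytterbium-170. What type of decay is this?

ΔA = 170 − 174 = -4; ΔZ = 70 − 72 = -2.
A drops by 4 and Z drops by 2 — the signature of alpha emission.

alpha decay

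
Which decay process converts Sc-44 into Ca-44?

beta-plus decay or electron capture

ΔA = 44 − 44 = 0; ΔZ = 20 − 21 = -1.
A is unchanged and Z drops by 1 — a proton has become a neutron (β⁺ emission or electron capture).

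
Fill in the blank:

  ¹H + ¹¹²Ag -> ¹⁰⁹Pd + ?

alpha particle

Conserve mass number: 1 + 112 = 109 + A, so A = 4.
Conserve atomic number: 1 + 47 = 46 + Z, so Z = 2.
A = 4 and Z = 2 is ⁴He — an alpha particle.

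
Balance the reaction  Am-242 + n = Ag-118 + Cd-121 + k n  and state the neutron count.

Conserve mass number: 243 = 118 + 121 + k, so k = 243 − 239 = 4.
Check atomic number: 95 = 47 + 48 + 0 = 95. ✓

4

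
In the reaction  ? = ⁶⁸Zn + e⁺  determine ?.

Ga-68

Conserve mass number: A = 68 + 0, so A = 68.
Conserve atomic number: Z = 30 + 1, so Z = 31.
Z = 31 is gallium, so the species is ⁶⁸Ga.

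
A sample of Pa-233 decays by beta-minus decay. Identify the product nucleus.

U-233

Beta-minus decay: mass number changes by +0, atomic number by +1.
A: 233 = 233; Z: 91 + 1 = 92.
Z = 92 is uranium, so the daughter is U-233.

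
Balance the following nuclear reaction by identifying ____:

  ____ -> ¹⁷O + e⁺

F-17

Conserve mass number: A = 17 + 0, so A = 17.
Conserve atomic number: Z = 8 + 1, so Z = 9.
Z = 9 is fluorine, so the species is ¹⁷F.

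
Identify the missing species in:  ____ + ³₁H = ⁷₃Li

alpha particle

Conserve mass number: A + 3 = 7, so A = 4.
Conserve atomic number: Z + 1 = 3, so Z = 2.
A = 4 and Z = 2 is ⁴₂He — an alpha particle.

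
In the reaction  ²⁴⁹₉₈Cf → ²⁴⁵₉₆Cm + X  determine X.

Conserve mass number: 249 = 245 + A, so A = 4.
Conserve atomic number: 98 = 96 + Z, so Z = 2.
A = 4 and Z = 2 is ⁴₂He — an alpha particle.

alpha particle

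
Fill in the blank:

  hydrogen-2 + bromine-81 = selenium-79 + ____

alpha particle

Conserve mass number: 2 + 81 = 79 + A, so A = 4.
Conserve atomic number: 1 + 35 = 34 + Z, so Z = 2.
A = 4 and Z = 2 is helium-4 — an alpha particle.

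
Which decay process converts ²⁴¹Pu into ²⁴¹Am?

ΔA = 241 − 241 = 0; ΔZ = 95 − 94 = +1.
A is unchanged and Z rises by 1 — a neutron has become a proton (β⁻ decay).

beta-minus decay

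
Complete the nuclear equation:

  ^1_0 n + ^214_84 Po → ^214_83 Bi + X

proton

Conserve mass number: 1 + 214 = 214 + A, so A = 1.
Conserve atomic number: 0 + 84 = 83 + Z, so Z = 1.
A = 1 and Z = 1 is ^1_1 H — a proton.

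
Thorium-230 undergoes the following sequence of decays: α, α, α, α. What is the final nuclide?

Start: (A, Z) = (230, 90).
After α: (226, 88).
After α: (222, 86).
After α: (218, 84).
After α: (214, 82).
Z = 82 is lead.

Pb-214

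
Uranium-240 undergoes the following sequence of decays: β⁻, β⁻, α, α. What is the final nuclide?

Th-232

Start: (A, Z) = (240, 92).
After β⁻: (240, 93).
After β⁻: (240, 94).
After α: (236, 92).
After α: (232, 90).
Z = 90 is thorium.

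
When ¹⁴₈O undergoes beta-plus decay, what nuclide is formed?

N-14

Beta-plus decay: mass number changes by +0, atomic number by -1.
A: 14 = 14; Z: 8 − 1 = 7.
Z = 7 is nitrogen, so the daughter is ¹⁴₇N.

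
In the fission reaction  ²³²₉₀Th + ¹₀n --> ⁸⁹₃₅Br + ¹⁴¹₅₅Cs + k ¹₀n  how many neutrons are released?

Conserve mass number: 233 = 89 + 141 + k, so k = 233 − 230 = 3.
Check atomic number: 90 = 35 + 55 + 0 = 90. ✓

3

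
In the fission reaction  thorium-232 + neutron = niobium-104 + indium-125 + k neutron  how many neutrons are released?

Conserve mass number: 233 = 104 + 125 + k, so k = 233 − 229 = 4.
Check atomic number: 90 = 41 + 49 + 0 = 90. ✓

4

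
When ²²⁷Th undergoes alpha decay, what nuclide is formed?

Ra-223

Alpha decay: mass number changes by -4, atomic number by -2.
A: 227 − 4 = 223; Z: 90 − 2 = 88.
Z = 88 is radium, so the daughter is ²²³Ra.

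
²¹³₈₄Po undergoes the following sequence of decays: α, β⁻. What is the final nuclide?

Bi-209

Start: (A, Z) = (213, 84).
After α: (209, 82).
After β⁻: (209, 83).
Z = 83 is bismuth.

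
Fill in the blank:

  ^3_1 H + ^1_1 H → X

He-4

Conserve mass number: 3 + 1 = A, so A = 4.
Conserve atomic number: 1 + 1 = Z, so Z = 2.
A = 4 and Z = 2 is ^4_2 He — an alpha particle.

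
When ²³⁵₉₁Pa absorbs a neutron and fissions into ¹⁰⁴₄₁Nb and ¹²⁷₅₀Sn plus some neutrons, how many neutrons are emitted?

5

Conserve mass number: 236 = 104 + 127 + k, so k = 236 − 231 = 5.
Check atomic number: 91 = 41 + 50 + 0 = 91. ✓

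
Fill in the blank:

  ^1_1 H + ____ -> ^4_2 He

triton

Conserve mass number: 1 + A = 4, so A = 3.
Conserve atomic number: 1 + Z = 2, so Z = 1.
A = 3 and Z = 1 is ^3_1 H — a triton.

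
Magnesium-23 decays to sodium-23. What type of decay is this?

ΔA = 23 − 23 = 0; ΔZ = 11 − 12 = -1.
A is unchanged and Z drops by 1 — a proton has become a neutron (β⁺ emission or electron capture).

beta-plus decay or electron capture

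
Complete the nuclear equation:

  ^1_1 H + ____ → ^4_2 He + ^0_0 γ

Conserve mass number: 1 + A = 4 + 0, so A = 3.
Conserve atomic number: 1 + Z = 2 + 0, so Z = 1.
A = 3 and Z = 1 is ^3_1 H — a triton.

triton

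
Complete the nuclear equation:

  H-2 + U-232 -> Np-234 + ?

Conserve mass number: 2 + 232 = 234 + A, so A = 0.
Conserve atomic number: 1 + 92 = 93 + Z, so Z = 0.
A = 0 and Z = 0 is γ — a gamma ray.

gamma ray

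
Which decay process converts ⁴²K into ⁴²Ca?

ΔA = 42 − 42 = 0; ΔZ = 20 − 19 = +1.
A is unchanged and Z rises by 1 — a neutron has become a proton (β⁻ decay).

beta-minus decay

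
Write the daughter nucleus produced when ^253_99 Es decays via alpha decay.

Bk-249

Alpha decay: mass number changes by -4, atomic number by -2.
A: 253 − 4 = 249; Z: 99 − 2 = 97.
Z = 97 is berkelium, so the daughter is ^249_97 Bk.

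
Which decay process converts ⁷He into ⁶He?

ΔA = 6 − 7 = -1; ΔZ = 2 − 2 = +0.
A drops by 1 with Z unchanged — a neutron was emitted.

neutron emission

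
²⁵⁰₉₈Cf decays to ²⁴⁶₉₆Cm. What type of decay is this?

ΔA = 246 − 250 = -4; ΔZ = 96 − 98 = -2.
A drops by 4 and Z drops by 2 — the signature of alpha emission.

alpha decay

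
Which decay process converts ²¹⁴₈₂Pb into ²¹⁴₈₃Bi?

ΔA = 214 − 214 = 0; ΔZ = 83 − 82 = +1.
A is unchanged and Z rises by 1 — a neutron has become a proton (β⁻ decay).

beta-minus decay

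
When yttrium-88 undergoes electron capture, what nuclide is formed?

Electron capture: mass number changes by +0, atomic number by -1.
A: 88 = 88; Z: 39 − 1 = 38.
Z = 38 is strontium, so the daughter is strontium-88.

Sr-88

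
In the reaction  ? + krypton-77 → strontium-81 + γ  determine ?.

Conserve mass number: A + 77 = 81 + 0, so A = 4.
Conserve atomic number: Z + 36 = 38 + 0, so Z = 2.
A = 4 and Z = 2 is helium-4 — an alpha particle.

alpha particle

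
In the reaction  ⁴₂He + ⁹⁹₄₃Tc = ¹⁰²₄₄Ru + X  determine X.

proton

Conserve mass number: 4 + 99 = 102 + A, so A = 1.
Conserve atomic number: 2 + 43 = 44 + Z, so Z = 1.
A = 1 and Z = 1 is ¹₁H — a proton.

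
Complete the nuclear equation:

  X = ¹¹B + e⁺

C-11

Conserve mass number: A = 11 + 0, so A = 11.
Conserve atomic number: Z = 5 + 1, so Z = 6.
Z = 6 is carbon, so the species is ¹¹C.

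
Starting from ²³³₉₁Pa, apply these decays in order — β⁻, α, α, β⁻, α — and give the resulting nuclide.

Fr-221

Start: (A, Z) = (233, 91).
After β⁻: (233, 92).
After α: (229, 90).
After α: (225, 88).
After β⁻: (225, 89).
After α: (221, 87).
Z = 87 is francium.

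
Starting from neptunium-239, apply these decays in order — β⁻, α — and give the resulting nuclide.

Start: (A, Z) = (239, 93).
After β⁻: (239, 94).
After α: (235, 92).
Z = 92 is uranium.

U-235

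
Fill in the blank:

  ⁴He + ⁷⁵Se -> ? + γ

Conserve mass number: 4 + 75 = A + 0, so A = 79.
Conserve atomic number: 2 + 34 = Z + 0, so Z = 36.
Z = 36 is krypton, so the species is ⁷⁹Kr.

Kr-79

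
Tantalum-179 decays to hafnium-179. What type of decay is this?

ΔA = 179 − 179 = 0; ΔZ = 72 − 73 = -1.
A is unchanged and Z drops by 1 — a proton has become a neutron (β⁺ emission or electron capture).

beta-plus decay or electron capture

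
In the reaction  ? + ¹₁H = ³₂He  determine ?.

Conserve mass number: A + 1 = 3, so A = 2.
Conserve atomic number: Z + 1 = 2, so Z = 1.
A = 2 and Z = 1 is ²₁H — a deuteron.

deuteron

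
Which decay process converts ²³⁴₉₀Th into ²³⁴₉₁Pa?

beta-minus decay

ΔA = 234 − 234 = 0; ΔZ = 91 − 90 = +1.
A is unchanged and Z rises by 1 — a neutron has become a proton (β⁻ decay).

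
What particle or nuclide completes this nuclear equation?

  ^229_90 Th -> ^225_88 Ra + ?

Conserve mass number: 229 = 225 + A, so A = 4.
Conserve atomic number: 90 = 88 + Z, so Z = 2.
A = 4 and Z = 2 is ^4_2 He — an alpha particle.

alpha particle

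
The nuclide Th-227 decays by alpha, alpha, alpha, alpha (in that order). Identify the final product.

Pb-211

Start: (A, Z) = (227, 90).
After α: (223, 88).
After α: (219, 86).
After α: (215, 84).
After α: (211, 82).
Z = 82 is lead.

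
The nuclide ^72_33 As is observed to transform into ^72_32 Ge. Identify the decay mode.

ΔA = 72 − 72 = 0; ΔZ = 32 − 33 = -1.
A is unchanged and Z drops by 1 — a proton has become a neutron (β⁺ emission or electron capture).

beta-plus decay or electron capture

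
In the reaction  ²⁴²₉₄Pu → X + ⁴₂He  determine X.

Conserve mass number: 242 = A + 4, so A = 238.
Conserve atomic number: 94 = Z + 2, so Z = 92.
Z = 92 is uranium, so the species is ²³⁸₉₂U.

U-238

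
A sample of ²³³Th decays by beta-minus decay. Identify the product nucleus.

Pa-233

Beta-minus decay: mass number changes by +0, atomic number by +1.
A: 233 = 233; Z: 90 + 1 = 91.
Z = 91 is protactinium, so the daughter is ²³³Pa.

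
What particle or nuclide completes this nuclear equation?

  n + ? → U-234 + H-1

Conserve mass number: 1 + A = 234 + 1, so A = 234.
Conserve atomic number: 0 + Z = 92 + 1, so Z = 93.
Z = 93 is neptunium, so the species is Np-234.

Np-234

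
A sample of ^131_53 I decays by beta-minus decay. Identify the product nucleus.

Xe-131

Beta-minus decay: mass number changes by +0, atomic number by +1.
A: 131 = 131; Z: 53 + 1 = 54.
Z = 54 is xenon, so the daughter is ^131_54 Xe.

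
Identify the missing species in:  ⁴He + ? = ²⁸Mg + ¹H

Na-25

Conserve mass number: 4 + A = 28 + 1, so A = 25.
Conserve atomic number: 2 + Z = 12 + 1, so Z = 11.
Z = 11 is sodium, so the species is ²⁵Na.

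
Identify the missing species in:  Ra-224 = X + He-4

Rn-220

Conserve mass number: 224 = A + 4, so A = 220.
Conserve atomic number: 88 = Z + 2, so Z = 86.
Z = 86 is radon, so the species is Rn-220.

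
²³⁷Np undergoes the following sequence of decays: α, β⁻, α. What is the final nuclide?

Start: (A, Z) = (237, 93).
After α: (233, 91).
After β⁻: (233, 92).
After α: (229, 90).
Z = 90 is thorium.

Th-229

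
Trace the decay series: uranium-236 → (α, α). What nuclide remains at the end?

Ra-228

Start: (A, Z) = (236, 92).
After α: (232, 90).
After α: (228, 88).
Z = 88 is radium.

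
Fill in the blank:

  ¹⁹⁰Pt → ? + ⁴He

Conserve mass number: 190 = A + 4, so A = 186.
Conserve atomic number: 78 = Z + 2, so Z = 76.
Z = 76 is osmium, so the species is ¹⁸⁶Os.

Os-186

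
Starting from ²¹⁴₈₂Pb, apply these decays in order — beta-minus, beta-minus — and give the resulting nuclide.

Po-214

Start: (A, Z) = (214, 82).
After β⁻: (214, 83).
After β⁻: (214, 84).
Z = 84 is polonium.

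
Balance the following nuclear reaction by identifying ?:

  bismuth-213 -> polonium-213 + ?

beta-minus particle

Conserve mass number: 213 = 213 + A, so A = 0.
Conserve atomic number: 83 = 84 + Z, so Z = -1.
A = 0 and Z = -1 is e⁻ — a beta-minus particle.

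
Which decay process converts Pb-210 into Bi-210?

beta-minus decay

ΔA = 210 − 210 = 0; ΔZ = 83 − 82 = +1.
A is unchanged and Z rises by 1 — a neutron has become a proton (β⁻ decay).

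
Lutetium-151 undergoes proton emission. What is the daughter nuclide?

Proton emission: mass number changes by -1, atomic number by -1.
A: 151 − 1 = 150; Z: 71 − 1 = 70.
Z = 70 is ytterbium, so the daughter is ytterbium-150.

Yb-150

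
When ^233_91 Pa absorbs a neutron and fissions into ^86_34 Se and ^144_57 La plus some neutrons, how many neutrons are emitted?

4

Conserve mass number: 234 = 86 + 144 + k, so k = 234 − 230 = 4.
Check atomic number: 91 = 34 + 57 + 0 = 91. ✓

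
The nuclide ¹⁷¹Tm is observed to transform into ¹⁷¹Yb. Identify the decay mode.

beta-minus decay

ΔA = 171 − 171 = 0; ΔZ = 70 − 69 = +1.
A is unchanged and Z rises by 1 — a neutron has become a proton (β⁻ decay).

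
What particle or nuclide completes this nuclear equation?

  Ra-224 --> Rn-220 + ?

Conserve mass number: 224 = 220 + A, so A = 4.
Conserve atomic number: 88 = 86 + Z, so Z = 2.
A = 4 and Z = 2 is He-4 — an alpha particle.

alpha particle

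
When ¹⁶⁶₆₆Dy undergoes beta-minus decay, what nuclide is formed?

Beta-minus decay: mass number changes by +0, atomic number by +1.
A: 166 = 166; Z: 66 + 1 = 67.
Z = 67 is holmium, so the daughter is ¹⁶⁶₆₇Ho.

Ho-166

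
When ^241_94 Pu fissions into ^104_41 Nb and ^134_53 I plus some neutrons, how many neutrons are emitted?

3

Conserve mass number: 241 = 104 + 134 + k, so k = 241 − 238 = 3.
Check atomic number: 94 = 41 + 53 + 0 = 94. ✓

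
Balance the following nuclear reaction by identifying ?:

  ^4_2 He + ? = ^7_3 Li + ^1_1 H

Conserve mass number: 4 + A = 7 + 1, so A = 4.
Conserve atomic number: 2 + Z = 3 + 1, so Z = 2.
A = 4 and Z = 2 is ^4_2 He — an alpha particle.

alpha particle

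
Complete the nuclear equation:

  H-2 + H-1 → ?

Conserve mass number: 2 + 1 = A, so A = 3.
Conserve atomic number: 1 + 1 = Z, so Z = 2.
Z = 2 is helium, so the species is He-3.

He-3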